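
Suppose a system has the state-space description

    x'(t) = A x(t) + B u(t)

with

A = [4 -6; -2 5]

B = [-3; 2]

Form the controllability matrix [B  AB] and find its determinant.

0

AB = [[-24], [16]]
Controllability matrix C = [B  AB] = [[-3, -24], [2, 16]]
det(C) = (-3)·16 - (-24)·2 = -48 - (-48) = 0
Since det(C) = 0, rank(C) < 2 and the system is not completely controllable.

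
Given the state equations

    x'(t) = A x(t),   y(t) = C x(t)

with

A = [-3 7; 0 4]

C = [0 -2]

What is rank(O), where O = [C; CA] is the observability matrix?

CA = [[0, -8]]
Observability matrix O = [C; CA] = [[0, -2], [0, -8]]
Every row of O is a scalar multiple of row 1 = [0, -2] (multipliers 1, 4), so the rows span a one-dimensional space.
O ≠ 0, hence rank(O) = 1.
rank(O) = 1 < n = 2, so the pair (A, C) is not completely observable.

1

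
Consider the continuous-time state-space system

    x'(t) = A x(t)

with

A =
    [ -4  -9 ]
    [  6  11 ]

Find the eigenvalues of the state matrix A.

2, 5

det(sI - A) = s^2 - (tr A)s + det A, with tr A = (-4) + 11 = 7 and det A = (-4)·11 - (-9)·6 = -44 - (-54) = 10.
So p(s) = det(sI - A) = s^2 - 7s + 10.
Factor s^2 - 7s + 10: two numbers with sum 7 and product 10 are 5 and 2, so s^2 - 7s + 10 = (s - 5)(s - 2).
Hence p(s) = (s - 5) (s - 2), with roots 2, 5.
At least one eigenvalue has non-negative real part, so the system is not asymptotically stable.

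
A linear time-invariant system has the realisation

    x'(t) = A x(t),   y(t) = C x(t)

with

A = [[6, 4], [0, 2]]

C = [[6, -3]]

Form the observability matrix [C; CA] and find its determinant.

CA = [[36, 18]]
Observability matrix O = [C; CA] = [[6, -3], [36, 18]]
det(O) = 6·18 - (-3)·36 = 108 - (-108) = 216
Since det(O) ≠ 0, rank(O) = 2 and the system is completely observable.

216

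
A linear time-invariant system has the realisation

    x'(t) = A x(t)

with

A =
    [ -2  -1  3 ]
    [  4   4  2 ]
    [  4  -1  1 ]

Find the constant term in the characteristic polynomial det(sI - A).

76

Expand det(sI - A) for the 3×3 matrix.
p(s) = s^3 - 3s^2 - 12s + 76.
(Check: constant term = det(-A) = (-1)^3 det A = 76; coefficient of s^2 = -tr A = -3.)
The constant term is 76.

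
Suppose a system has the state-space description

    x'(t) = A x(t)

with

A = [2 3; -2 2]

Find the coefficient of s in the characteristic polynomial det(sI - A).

For a 2×2 matrix, det(sI - A) = s^2 - (tr A)s + det A.
tr A = 4, det A = 10.
So p(s) = s^2 - 4s + 10.
The coefficient of s is -4.

-4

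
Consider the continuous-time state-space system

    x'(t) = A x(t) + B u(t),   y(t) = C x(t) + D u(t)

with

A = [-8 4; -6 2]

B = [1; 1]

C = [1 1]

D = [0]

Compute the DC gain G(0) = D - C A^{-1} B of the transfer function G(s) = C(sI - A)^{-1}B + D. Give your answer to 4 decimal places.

G(0) = C(-A)^{-1}B + D = -C A^{-1} B + D.
det A = 8, so A^{-1} = (1/8)·adj(A) = [[1/4, -1/2], [3/4, -1]]
A^{-1} B = [-1/4, -1/4]^T
C A^{-1} B = -1/2
G(0) = D - C A^{-1} B = 0 - (-1/2) = 1/2 ≈ 0.5000

0.5000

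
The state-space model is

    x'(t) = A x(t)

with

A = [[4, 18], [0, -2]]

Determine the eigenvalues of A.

-2, 4

det(sI - A) = s^2 - (tr A)s + det A, with tr A = 4 + (-2) = 2 and det A = 4·(-2) - 18·0 = -8 - 0 = -8.
So p(s) = det(sI - A) = s^2 - 2s - 8.
Factor s^2 - 2s - 8: two numbers with sum 2 and product -8 are 4 and -2, so s^2 - 2s - 8 = (s - 4)(s + 2).
Hence p(s) = (s - 4) (s + 2), with roots -2, 4.
At least one eigenvalue has non-negative real part, so the system is not asymptotically stable.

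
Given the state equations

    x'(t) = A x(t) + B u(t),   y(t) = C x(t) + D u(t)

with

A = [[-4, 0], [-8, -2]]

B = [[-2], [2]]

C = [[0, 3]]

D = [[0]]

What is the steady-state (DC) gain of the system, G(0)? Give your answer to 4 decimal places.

9.0000

G(0) = C(-A)^{-1}B + D = -C A^{-1} B + D.
det A = 8, so A^{-1} = (1/8)·adj(A) = [[-1/4, 0], [1, -1/2]]
A^{-1} B = [1/2, -3]^T
C A^{-1} B = -9
G(0) = D - C A^{-1} B = 0 - (-9) = 9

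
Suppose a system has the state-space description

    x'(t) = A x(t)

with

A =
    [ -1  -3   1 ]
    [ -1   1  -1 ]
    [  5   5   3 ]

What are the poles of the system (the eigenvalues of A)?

det(sI - A) = s^3 - (tr A)s^2 + (M11 + M22 + M33)s - det A, where Mii is the 2×2 principal minor of A obtained by deleting row i and column i.
tr A = (-1) + 1 + 3 = 3; M11 = 1·3 - (-1)·5 = 3 - (-5) = 8; M22 = (-1)·3 - 1·5 = -3 - 5 = -8; M33 = (-1)·1 - (-3)·(-1) = -1 - 3 = -4; sum of minors = -4.
det A = (-1)·(1·3 - (-1)·5) - (-3)·((-1)·3 - (-1)·5) + 1·((-1)·5 - 1·5) = (-1)·8 - (-3)·2 + 1·(-10) = -12.
So p(s) = det(sI - A) = s^3 - 3s^2 - 4s + 12.
Rational-root test: any integer root divides 12. Testing small divisors, s = -2 works: p(-2) = -8 + (-12) + 8 + 12 = 0, so (s + 2) is a factor.
Dividing, p(s) = (s + 2)(s^2 - 5s + 6).
Factor s^2 - 5s + 6: two numbers with sum 5 and product 6 are 3 and 2, so s^2 - 5s + 6 = (s - 3)(s - 2).
Hence p(s) = (s - 3) (s - 2) (s + 2), with roots -2, 2, 3.
At least one eigenvalue has non-negative real part, so the system is not asymptotically stable.

-2, 2, 3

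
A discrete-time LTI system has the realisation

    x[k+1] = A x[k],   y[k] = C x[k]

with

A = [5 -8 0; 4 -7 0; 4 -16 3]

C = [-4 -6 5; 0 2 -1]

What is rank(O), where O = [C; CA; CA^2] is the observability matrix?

2

CA = [[-24, -6, 15], [4, 2, -3]]
CA^2 = [[-84, -6, 45], [16, 2, -9]]
Observability matrix O = [C; CA; CA^2] = [[-4, -6, 5], [0, 2, -1], [-24, -6, 15], [4, 2, -3], [-84, -6, 45], [16, 2, -9]]
The columns c1, c2, c3 of O are linearly dependent: c1 + c2 + 2·c3 = 0 (check each entry), so rank(O) ≤ 2.
The 2×2 minor from rows 1, 2, columns 1, 2 is (-4)·2 - (-6)·0 = -8 - 0 = -8 ≠ 0, so rank(O) = 2.
rank(O) = 2 < n = 3, so the pair (A, C) is not completely observable.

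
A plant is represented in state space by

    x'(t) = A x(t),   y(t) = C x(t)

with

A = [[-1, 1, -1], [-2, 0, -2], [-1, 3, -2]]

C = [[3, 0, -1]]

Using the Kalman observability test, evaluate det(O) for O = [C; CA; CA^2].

-25

CA = [[-2, 0, -1]]
CA^2 = [[3, -5, 4]]
Observability matrix O = [C; CA; CA^2] = [[3, 0, -1], [-2, 0, -1], [3, -5, 4]]
Expanding along the first row, det(O) = 3·(0·4 - (-1)·(-5)) - 0·((-2)·4 - (-1)·3) + (-1)·((-2)·(-5) - 0·3) = 3·(-5) - 0·(-5) + (-1)·10 = -25
Since det(O) ≠ 0, rank(O) = 3 and the system is completely observable.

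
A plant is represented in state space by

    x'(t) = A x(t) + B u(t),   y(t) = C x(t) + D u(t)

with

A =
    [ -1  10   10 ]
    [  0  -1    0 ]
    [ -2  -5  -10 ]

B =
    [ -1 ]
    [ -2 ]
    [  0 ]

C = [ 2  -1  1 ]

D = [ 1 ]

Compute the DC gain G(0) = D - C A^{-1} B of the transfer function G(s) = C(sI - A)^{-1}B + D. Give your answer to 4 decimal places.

G(0) = C(-A)^{-1}B + D = -C A^{-1} B + D.
det A = -30, so A^{-1} = (1/-30)·adj(A) = [[-1/3, -5/3, -1/3], [0, -1, 0], [1/15, 5/6, -1/30]]
A^{-1} B = [11/3, 2, -26/15]^T
C A^{-1} B = 18/5
G(0) = D - C A^{-1} B = 1 - (18/5) = -13/5 ≈ -2.6000

-2.6000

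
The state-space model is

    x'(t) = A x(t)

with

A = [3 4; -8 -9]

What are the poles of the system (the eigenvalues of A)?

det(sI - A) = s^2 - (tr A)s + det A, with tr A = 3 + (-9) = -6 and det A = 3·(-9) - 4·(-8) = -27 - (-32) = 5.
So p(s) = det(sI - A) = s^2 + 6s + 5.
Factor s^2 + 6s + 5: two numbers with sum -6 and product 5 are -1 and -5, so s^2 + 6s + 5 = (s + 1)(s + 5).
Hence p(s) = (s + 1) (s + 5), with roots -5, -1.
All eigenvalues have negative real part, so the system is asymptotically stable.

-5, -1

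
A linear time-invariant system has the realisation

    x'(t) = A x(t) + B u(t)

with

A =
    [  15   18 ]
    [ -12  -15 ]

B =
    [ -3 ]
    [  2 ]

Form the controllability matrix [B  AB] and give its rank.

1

AB = [[-9], [6]]
Controllability matrix C = [B  AB] = [[-3, -9], [2, 6]]
Every column of C is a scalar multiple of column 1 = [-3, 2] (multipliers 1, 3), so the columns span a one-dimensional space.
C ≠ 0, hence rank(C) = 1.
rank(C) = 1 < n = 2, so the pair (A, B) is not completely controllable.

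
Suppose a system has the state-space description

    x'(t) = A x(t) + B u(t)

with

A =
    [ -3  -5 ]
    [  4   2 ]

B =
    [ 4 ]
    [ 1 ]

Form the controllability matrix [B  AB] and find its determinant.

AB = [[-17], [18]]
Controllability matrix C = [B  AB] = [[4, -17], [1, 18]]
det(C) = 4·18 - (-17)·1 = 72 - (-17) = 89
Since det(C) ≠ 0, rank(C) = 2 and the system is completely controllable.

89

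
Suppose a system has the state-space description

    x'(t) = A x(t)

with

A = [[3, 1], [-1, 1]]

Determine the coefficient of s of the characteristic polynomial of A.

For a 2×2 matrix, det(sI - A) = s^2 - (tr A)s + det A.
tr A = 4, det A = 4.
So p(s) = s^2 - 4s + 4.
The coefficient of s is -4.

-4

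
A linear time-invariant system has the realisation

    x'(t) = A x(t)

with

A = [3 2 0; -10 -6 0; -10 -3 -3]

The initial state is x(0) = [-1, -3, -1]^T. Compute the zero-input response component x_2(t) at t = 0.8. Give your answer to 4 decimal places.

4.8378

det(sI - A) = s^3 - (tr A)s^2 + (M11 + M22 + M33)s - det A, where Mii is the 2×2 principal minor of A obtained by deleting row i and column i.
tr A = 3 + (-6) + (-3) = -6; M11 = (-6)·(-3) - 0·(-3) = 18 - 0 = 18; M22 = 3·(-3) - 0·(-10) = -9 - 0 = -9; M33 = 3·(-6) - 2·(-10) = -18 - (-20) = 2; sum of minors = 11.
det A = 3·((-6)·(-3) - 0·(-3)) - 2·((-10)·(-3) - 0·(-10)) + 0·((-10)·(-3) - (-6)·(-10)) = 3·18 - 2·30 + 0·(-30) = -6.
So p(s) = det(sI - A) = s^3 + 6s^2 + 11s + 6.
Rational-root test: any integer root divides 6. Testing small divisors, s = -1 works: p(-1) = -1 + 6 + (-11) + 6 = 0, so (s + 1) is a factor.
Dividing, p(s) = (s + 1)(s^2 + 5s + 6).
Factor s^2 + 5s + 6: two numbers with sum -5 and product 6 are -2 and -3, so s^2 + 5s + 6 = (s + 2)(s + 3).
Hence p(s) = (s + 1) (s + 2) (s + 3), with roots -3, -2, -1.
The eigenvalues -3, -2, -1 are distinct and real, so A is diagonalisable and x(t) = e^{At} x(0) = V diag(e^{λ_i t}) V^{-1} x(0), where the columns of V are the eigenvectors.
λ = -3: A - (-3)I = [[6, 2, 0], [-10, -3, 0], [-10, -3, 0]]. v must be orthogonal to every row; (row 1) × (row 2) = [0, 0, 2], so take v_1 = [0, 0, 1]^T.
λ = -2: A - (-2)I = [[5, 2, 0], [-10, -4, 0], [-10, -3, -1]]. v must be orthogonal to every row; (row 1) × (row 3) = [-2, 5, 5], so take v_2 = [2, -5, -5]^T.
λ = -1: A - (-1)I = [[4, 2, 0], [-10, -5, 0], [-10, -3, -2]]. v must be orthogonal to every row; (row 1) × (row 3) = [-4, 8, 8], so take v_3 = [-1, 2, 2]^T.
V = [v_1 v_2 v_3] = [[0, 2, -1], [0, -5, 2], [1, -5, 2]] has det V = -1, so V^{-1} = adj(V)/det V = [[0, -1, 1], [-2, -1, 0], [-5, -2, 0]].
Modal coordinates z(0) = V^{-1} x(0): 0·(-1) + (-1)·(-3) + 1·(-1) = 2; (-2)·(-1) + (-1)·(-3) + 0·(-1) = 5; (-5)·(-1) + (-2)·(-3) + 0·(-1) = 11; so z(0) = [2, 5, 11]^T.
x_2(t) = Σ_i (v_i)_2 · z_i(0) · e^{λ_i t} (row 2 of V times the modal terms).
x_2(0.8) = 0·2·e^{-3·0.8} + (-5)·5·e^{-2·0.8} + 2·11·e^{-1·0.8} = 0·0.090718 + (-25)·0.201897 + 22·0.449329 = 4.8378.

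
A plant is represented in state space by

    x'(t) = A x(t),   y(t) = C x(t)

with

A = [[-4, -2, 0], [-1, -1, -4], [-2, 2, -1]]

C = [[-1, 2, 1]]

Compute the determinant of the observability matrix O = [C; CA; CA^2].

-142

CA = [[0, 2, -9]]
CA^2 = [[16, -20, 1]]
Observability matrix O = [C; CA; CA^2] = [[-1, 2, 1], [0, 2, -9], [16, -20, 1]]
Expanding along the first row, det(O) = (-1)·(2·1 - (-9)·(-20)) - 2·(0·1 - (-9)·16) + 1·(0·(-20) - 2·16) = (-1)·(-178) - 2·144 + 1·(-32) = -142
Since det(O) ≠ 0, rank(O) = 3 and the system is completely observable.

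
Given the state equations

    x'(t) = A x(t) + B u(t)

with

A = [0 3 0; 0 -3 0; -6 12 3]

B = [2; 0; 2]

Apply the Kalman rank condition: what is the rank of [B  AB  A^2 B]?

AB = [[0], [0], [-6]]
A^2B = [[0], [0], [-18]]
Controllability matrix C = [B  AB  A^2B] = [[2, 0, 0], [0, 0, 0], [2, -6, -18]]
Row 2 of C is identically zero, so rank(C) ≤ 2.
The 2×2 minor from rows 1, 3, columns 1, 2 is 2·(-6) - 0·2 = -12 - 0 = -12 ≠ 0, so rank(C) = 2.
rank(C) = 2 < n = 3, so the pair (A, B) is not completely controllable.

2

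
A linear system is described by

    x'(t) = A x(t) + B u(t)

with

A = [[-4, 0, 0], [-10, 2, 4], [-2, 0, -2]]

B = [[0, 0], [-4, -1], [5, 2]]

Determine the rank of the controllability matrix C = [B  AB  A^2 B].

2

AB = [[0, 0], [12, 6], [-10, -4]]
A^2B = [[0, 0], [-16, -4], [20, 8]]
Controllability matrix C = [B  AB  A^2B] = [[0, 0, 0, 0, 0, 0], [-4, -1, 12, 6, -16, -4], [5, 2, -10, -4, 20, 8]]
Row 1 of C is identically zero, so rank(C) ≤ 2.
The 2×2 minor from rows 2, 3, columns 1, 2 is (-4)·2 - (-1)·5 = -8 - (-5) = -3 ≠ 0, so rank(C) = 2.
rank(C) = 2 < n = 3, so the pair (A, B) is not completely controllable.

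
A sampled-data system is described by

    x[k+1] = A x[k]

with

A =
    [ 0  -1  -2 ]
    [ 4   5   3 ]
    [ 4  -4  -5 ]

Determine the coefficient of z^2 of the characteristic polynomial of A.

0

Expand det(zI - A) for the 3×3 matrix.
p(z) = z^3 - z - 40.
(Check: constant term = det(-A) = (-1)^3 det A = -40; coefficient of z^2 = -tr A = 0.)
The coefficient of z^2 is 0.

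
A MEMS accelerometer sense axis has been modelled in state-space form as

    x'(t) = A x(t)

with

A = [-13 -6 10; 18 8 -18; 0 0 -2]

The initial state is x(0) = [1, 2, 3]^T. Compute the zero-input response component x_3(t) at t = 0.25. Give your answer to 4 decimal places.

det(sI - A) = s^3 - (tr A)s^2 + (M11 + M22 + M33)s - det A, where Mii is the 2×2 principal minor of A obtained by deleting row i and column i.
tr A = (-13) + 8 + (-2) = -7; M11 = 8·(-2) - (-18)·0 = -16 - 0 = -16; M22 = (-13)·(-2) - 10·0 = 26 - 0 = 26; M33 = (-13)·8 - (-6)·18 = -104 - (-108) = 4; sum of minors = 14.
det A = (-13)·(8·(-2) - (-18)·0) - (-6)·(18·(-2) - (-18)·0) + 10·(18·0 - 8·0) = (-13)·(-16) - (-6)·(-36) + 10·0 = -8.
So p(s) = det(sI - A) = s^3 + 7s^2 + 14s + 8.
Rational-root test: any integer root divides 8. Testing small divisors, s = -1 works: p(-1) = -1 + 7 + (-14) + 8 = 0, so (s + 1) is a factor.
Dividing, p(s) = (s + 1)(s^2 + 6s + 8).
Factor s^2 + 6s + 8: two numbers with sum -6 and product 8 are -2 and -4, so s^2 + 6s + 8 = (s + 2)(s + 4).
Hence p(s) = (s + 1) (s + 2) (s + 4), with roots -4, -2, -1.
The eigenvalues -4, -2, -1 are distinct and real, so A is diagonalisable and x(t) = e^{At} x(0) = V diag(e^{λ_i t}) V^{-1} x(0), where the columns of V are the eigenvectors.
λ = -4: A - (-4)I = [[-9, -6, 10], [18, 12, -18], [0, 0, 2]]. v must be orthogonal to every row; (row 1) × (row 2) = [-12, 18, 0], so take v_1 = [-2, 3, 0]^T.
λ = -2: A - (-2)I = [[-11, -6, 10], [18, 10, -18], [0, 0, 0]]. v must be orthogonal to every row; (row 1) × (row 2) = [8, -18, -2], so take v_2 = [-4, 9, 1]^T.
λ = -1: A - (-1)I = [[-12, -6, 10], [18, 9, -18], [0, 0, -1]]. v must be orthogonal to every row; (row 1) × (row 2) = [18, -36, 0], so take v_3 = [1, -2, 0]^T.
V = [v_1 v_2 v_3] = [[-2, -4, 1], [3, 9, -2], [0, 1, 0]] has det V = -1, so V^{-1} = adj(V)/det V = [[-2, -1, 1], [0, 0, 1], [-3, -2, 6]].
Modal coordinates z(0) = V^{-1} x(0): (-2)·1 + (-1)·2 + 1·3 = -1; 0·1 + 0·2 + 1·3 = 3; (-3)·1 + (-2)·2 + 6·3 = 11; so z(0) = [-1, 3, 11]^T.
x_3(t) = Σ_i (v_i)_3 · z_i(0) · e^{λ_i t} (row 3 of V times the modal terms).
x_3(0.25) = 0·(-1)·e^{-4·0.25} + 1·3·e^{-2·0.25} + 0·11·e^{-1·0.25} = 0·0.367879 + 3·0.606531 + 0·0.778801 = 1.8196.

1.8196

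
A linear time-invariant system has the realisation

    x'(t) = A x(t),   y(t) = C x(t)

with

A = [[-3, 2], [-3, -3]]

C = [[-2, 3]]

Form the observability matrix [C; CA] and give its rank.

CA = [[-3, -13]]
Observability matrix O = [C; CA] = [[-2, 3], [-3, -13]]
det(O) = (-2)·(-13) - 3·(-3) = 26 - (-9) = 35 ≠ 0, so rank(O) = 2.
rank(O) = 2 = n, so the pair (A, C) is completely observable.

2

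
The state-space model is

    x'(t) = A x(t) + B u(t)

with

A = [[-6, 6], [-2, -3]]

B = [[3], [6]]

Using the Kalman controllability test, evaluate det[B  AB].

-180

AB = [[18], [-24]]
Controllability matrix C = [B  AB] = [[3, 18], [6, -24]]
det(C) = 3·(-24) - 18·6 = -72 - 108 = -180
Since det(C) ≠ 0, rank(C) = 2 and the system is completely controllable.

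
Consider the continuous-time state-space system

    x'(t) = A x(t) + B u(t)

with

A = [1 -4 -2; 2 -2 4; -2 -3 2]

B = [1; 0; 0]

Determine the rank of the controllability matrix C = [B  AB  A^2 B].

AB = [[1], [2], [-2]]
A^2B = [[-3], [-10], [-12]]
Controllability matrix C = [B  AB  A^2B] = [[1, 1, -3], [0, 2, -10], [0, -2, -12]]
det(C) = 1·(2·(-12) - (-10)·(-2)) - 1·(0·(-12) - (-10)·0) + (-3)·(0·(-2) - 2·0) = 1·(-44) - 1·0 + (-3)·0 = -44 ≠ 0, so rank(C) = 3.
rank(C) = 3 = n, so the pair (A, B) is completely controllable.

3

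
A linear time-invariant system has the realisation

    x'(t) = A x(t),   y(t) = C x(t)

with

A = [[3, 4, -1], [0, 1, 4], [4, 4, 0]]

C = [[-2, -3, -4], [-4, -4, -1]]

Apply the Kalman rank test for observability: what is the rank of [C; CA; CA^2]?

CA = [[-22, -27, -10], [-16, -24, -12]]
CA^2 = [[-106, -155, -86], [-96, -136, -80]]
Observability matrix O = [C; CA; CA^2] = [[-2, -3, -4], [-4, -4, -1], [-22, -27, -10], [-16, -24, -12], [-106, -155, -86], [-96, -136, -80]]
Take the 3×3 submatrix of O formed by rows 1, 2, 3: [[-2, -3, -4], [-4, -4, -1], [-22, -27, -10]]. Its determinant is (-2)·((-4)·(-10) - (-1)·(-27)) - (-3)·((-4)·(-10) - (-1)·(-22)) + (-4)·((-4)·(-27) - (-4)·(-22)) = (-2)·13 - (-3)·18 + (-4)·20 = -52 ≠ 0.
So rank(O) ≥ 3; since O has 3 columns, rank(O) = 3.
rank(O) = 3 = n, so the pair (A, C) is completely observable.

3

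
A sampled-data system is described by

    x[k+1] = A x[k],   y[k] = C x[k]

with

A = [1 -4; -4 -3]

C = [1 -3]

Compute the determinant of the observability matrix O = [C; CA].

44

CA = [[13, 5]]
Observability matrix O = [C; CA] = [[1, -3], [13, 5]]
det(O) = 1·5 - (-3)·13 = 5 - (-39) = 44
Since det(O) ≠ 0, rank(O) = 2 and the system is completely observable.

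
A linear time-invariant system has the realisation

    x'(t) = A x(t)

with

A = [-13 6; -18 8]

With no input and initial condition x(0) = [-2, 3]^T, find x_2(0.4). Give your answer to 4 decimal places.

11.8479

det(sI - A) = s^2 - (tr A)s + det A, with tr A = (-13) + 8 = -5 and det A = (-13)·8 - 6·(-18) = -104 - (-108) = 4.
So p(s) = det(sI - A) = s^2 + 5s + 4.
Factor s^2 + 5s + 4: two numbers with sum -5 and product 4 are -1 and -4, so s^2 + 5s + 4 = (s + 1)(s + 4).
Hence p(s) = (s + 1) (s + 4), with roots -4, -1.
The eigenvalues -4, -1 are distinct and real, so A is diagonalisable and x(t) = e^{At} x(0) = V diag(e^{λ_i t}) V^{-1} x(0), where the columns of V are the eigenvectors.
λ = -4: A - (-4)I = [[-9, 6], [-18, 12]]. Row 1 gives (-9)·v1 + 6·v2 = 0, so take v_1 = [2, 3]^T.
λ = -1: A - (-1)I = [[-12, 6], [-18, 9]]. Row 1 gives (-12)·v1 + 6·v2 = 0, so take v_2 = [-1, -2]^T.
V = [v_1 v_2] = [[2, -1], [3, -2]] has det V = -1, so V^{-1} = adj(V)/det V = [[2, -1], [3, -2]].
Modal coordinates z(0) = V^{-1} x(0): 2·(-2) + (-1)·3 = -7; 3·(-2) + (-2)·3 = -12; so z(0) = [-7, -12]^T.
x_2(t) = Σ_i (v_i)_2 · z_i(0) · e^{λ_i t} (row 2 of V times the modal terms).
x_2(0.4) = 3·(-7)·e^{-4·0.4} + (-2)·(-12)·e^{-1·0.4} = (-21)·0.20189652 + 24·0.67032005 = 11.8479.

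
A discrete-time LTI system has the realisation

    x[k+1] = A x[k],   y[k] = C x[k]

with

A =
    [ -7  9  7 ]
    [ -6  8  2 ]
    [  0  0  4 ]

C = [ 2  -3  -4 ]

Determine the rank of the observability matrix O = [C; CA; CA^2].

1

CA = [[4, -6, -8]]
CA^2 = [[8, -12, -16]]
Observability matrix O = [C; CA; CA^2] = [[2, -3, -4], [4, -6, -8], [8, -12, -16]]
Every row of O is a scalar multiple of row 1 = [2, -3, -4] (multipliers 1, 2, 4), so the rows span a one-dimensional space.
O ≠ 0, hence rank(O) = 1.
rank(O) = 1 < n = 3, so the pair (A, C) is not completely observable.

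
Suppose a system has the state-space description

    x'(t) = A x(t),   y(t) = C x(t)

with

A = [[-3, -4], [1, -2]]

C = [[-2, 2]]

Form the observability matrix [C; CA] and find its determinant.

CA = [[8, 4]]
Observability matrix O = [C; CA] = [[-2, 2], [8, 4]]
det(O) = (-2)·4 - 2·8 = -8 - 16 = -24
Since det(O) ≠ 0, rank(O) = 2 and the system is completely observable.

-24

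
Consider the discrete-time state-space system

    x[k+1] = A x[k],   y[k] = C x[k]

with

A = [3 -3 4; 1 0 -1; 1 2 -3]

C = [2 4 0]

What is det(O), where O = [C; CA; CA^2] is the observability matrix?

-1144

CA = [[10, -6, 4]]
CA^2 = [[28, -22, 34]]
Observability matrix O = [C; CA; CA^2] = [[2, 4, 0], [10, -6, 4], [28, -22, 34]]
Expanding along the first row, det(O) = 2·((-6)·34 - 4·(-22)) - 4·(10·34 - 4·28) + 0·(10·(-22) - (-6)·28) = 2·(-116) - 4·228 + 0·(-52) = -1144
Since det(O) ≠ 0, rank(O) = 3 and the system is completely observable.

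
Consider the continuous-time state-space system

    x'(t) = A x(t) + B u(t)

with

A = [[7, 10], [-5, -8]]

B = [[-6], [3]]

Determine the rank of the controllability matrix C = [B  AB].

AB = [[-12], [6]]
Controllability matrix C = [B  AB] = [[-6, -12], [3, 6]]
Every column of C is a scalar multiple of column 1 = [-6, 3] (multipliers 1, 2), so the columns span a one-dimensional space.
C ≠ 0, hence rank(C) = 1.
rank(C) = 1 < n = 2, so the pair (A, B) is not completely controllable.

1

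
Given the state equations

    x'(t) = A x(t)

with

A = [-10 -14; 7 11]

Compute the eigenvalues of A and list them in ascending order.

det(sI - A) = s^2 - (tr A)s + det A, with tr A = (-10) + 11 = 1 and det A = (-10)·11 - (-14)·7 = -110 - (-98) = -12.
So p(s) = det(sI - A) = s^2 - s - 12.
Factor s^2 - s - 12: two numbers with sum 1 and product -12 are 4 and -3, so s^2 - s - 12 = (s - 4)(s + 3).
Hence p(s) = (s - 4) (s + 3), with roots -3, 4.
At least one eigenvalue has non-negative real part, so the system is not asymptotically stable.

-3, 4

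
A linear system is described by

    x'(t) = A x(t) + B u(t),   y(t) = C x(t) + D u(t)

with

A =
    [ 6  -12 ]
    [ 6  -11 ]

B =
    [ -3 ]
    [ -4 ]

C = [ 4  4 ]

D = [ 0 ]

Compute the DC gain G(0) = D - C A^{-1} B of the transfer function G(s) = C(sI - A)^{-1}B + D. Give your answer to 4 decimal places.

14.0000

G(0) = C(-A)^{-1}B + D = -C A^{-1} B + D.
det A = 6, so A^{-1} = (1/6)·adj(A) = [[-11/6, 2], [-1, 1]]
A^{-1} B = [-5/2, -1]^T
C A^{-1} B = -14
G(0) = D - C A^{-1} B = 0 - (-14) = 14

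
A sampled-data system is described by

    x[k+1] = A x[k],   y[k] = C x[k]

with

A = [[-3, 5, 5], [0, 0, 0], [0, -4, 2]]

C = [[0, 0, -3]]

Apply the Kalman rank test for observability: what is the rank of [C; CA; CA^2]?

CA = [[0, 12, -6]]
CA^2 = [[0, 24, -12]]
Observability matrix O = [C; CA; CA^2] = [[0, 0, -3], [0, 12, -6], [0, 24, -12]]
Column 1 of O is identically zero, so rank(O) ≤ 2.
The 2×2 minor from rows 1, 2, columns 2, 3 is 0·(-6) - (-3)·12 = 0 - (-36) = 36 ≠ 0, so rank(O) = 2.
rank(O) = 2 < n = 3, so the pair (A, C) is not completely observable.

2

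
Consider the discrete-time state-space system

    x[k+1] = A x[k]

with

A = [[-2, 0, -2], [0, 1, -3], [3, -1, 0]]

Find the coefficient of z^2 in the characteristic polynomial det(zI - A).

Expand det(zI - A) for the 3×3 matrix.
p(z) = z^3 + z^2 + z - 12.
(Check: constant term = det(-A) = (-1)^3 det A = -12; coefficient of z^2 = -tr A = 1.)
The coefficient of z^2 is 1.

1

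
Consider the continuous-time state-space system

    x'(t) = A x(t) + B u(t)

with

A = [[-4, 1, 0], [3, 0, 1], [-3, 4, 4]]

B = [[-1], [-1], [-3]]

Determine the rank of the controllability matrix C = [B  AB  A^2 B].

AB = [[3], [-6], [-13]]
A^2B = [[-18], [-4], [-85]]
Controllability matrix C = [B  AB  A^2B] = [[-1, 3, -18], [-1, -6, -4], [-3, -13, -85]]
det(C) = (-1)·((-6)·(-85) - (-4)·(-13)) - 3·((-1)·(-85) - (-4)·(-3)) + (-18)·((-1)·(-13) - (-6)·(-3)) = (-1)·458 - 3·73 + (-18)·(-5) = -587 ≠ 0, so rank(C) = 3.
rank(C) = 3 = n, so the pair (A, B) is completely controllable.

3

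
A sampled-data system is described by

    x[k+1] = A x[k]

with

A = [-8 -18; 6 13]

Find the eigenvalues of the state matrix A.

1, 4

det(zI - A) = z^2 - (tr A)z + det A, with tr A = (-8) + 13 = 5 and det A = (-8)·13 - (-18)·6 = -104 - (-108) = 4.
So p(z) = det(zI - A) = z^2 - 5z + 4.
Factor z^2 - 5z + 4: two numbers with sum 5 and product 4 are 4 and 1, so z^2 - 5z + 4 = (z - 4)(z - 1).
Hence p(z) = (z - 4) (z - 1), with roots 1, 4.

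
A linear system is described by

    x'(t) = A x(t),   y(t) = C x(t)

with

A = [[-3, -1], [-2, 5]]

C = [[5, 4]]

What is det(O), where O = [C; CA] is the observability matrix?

CA = [[-23, 15]]
Observability matrix O = [C; CA] = [[5, 4], [-23, 15]]
det(O) = 5·15 - 4·(-23) = 75 - (-92) = 167
Since det(O) ≠ 0, rank(O) = 2 and the system is completely observable.

167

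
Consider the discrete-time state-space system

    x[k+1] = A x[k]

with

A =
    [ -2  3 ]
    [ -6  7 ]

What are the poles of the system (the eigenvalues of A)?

det(zI - A) = z^2 - (tr A)z + det A, with tr A = (-2) + 7 = 5 and det A = (-2)·7 - 3·(-6) = -14 - (-18) = 4.
So p(z) = det(zI - A) = z^2 - 5z + 4.
Factor z^2 - 5z + 4: two numbers with sum 5 and product 4 are 4 and 1, so z^2 - 5z + 4 = (z - 4)(z - 1).
Hence p(z) = (z - 4) (z - 1), with roots 1, 4.

1, 4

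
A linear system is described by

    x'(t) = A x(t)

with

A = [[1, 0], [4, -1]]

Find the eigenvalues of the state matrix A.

-1, 1

det(sI - A) = s^2 - (tr A)s + det A, with tr A = 1 + (-1) = 0 and det A = 1·(-1) - 0·4 = -1 - 0 = -1.
So p(s) = det(sI - A) = s^2 - 1.
Factor s^2 - 1: two numbers with sum 0 and product -1 are 1 and -1, so s^2 - 1 = (s - 1)(s + 1).
Hence p(s) = (s - 1) (s + 1), with roots -1, 1.
At least one eigenvalue has non-negative real part, so the system is not asymptotically stable.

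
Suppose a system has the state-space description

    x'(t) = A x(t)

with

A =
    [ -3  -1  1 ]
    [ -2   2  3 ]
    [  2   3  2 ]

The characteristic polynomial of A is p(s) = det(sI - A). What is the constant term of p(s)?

5

Expand det(sI - A) for the 3×3 matrix.
p(s) = s^3 - s^2 - 21s + 5.
(Check: constant term = det(-A) = (-1)^3 det A = 5; coefficient of s^2 = -tr A = -1.)
The constant term is 5.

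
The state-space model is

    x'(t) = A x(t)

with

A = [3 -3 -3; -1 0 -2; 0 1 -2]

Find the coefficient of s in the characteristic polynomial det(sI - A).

Expand det(sI - A) for the 3×3 matrix.
p(s) = s^3 - s^2 - 7s - 15.
(Check: constant term = det(-A) = (-1)^3 det A = -15; coefficient of s^2 = -tr A = -1.)
The coefficient of s is -7.

-7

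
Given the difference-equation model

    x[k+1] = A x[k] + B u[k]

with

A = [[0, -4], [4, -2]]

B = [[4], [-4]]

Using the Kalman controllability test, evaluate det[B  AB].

AB = [[16], [24]]
Controllability matrix C = [B  AB] = [[4, 16], [-4, 24]]
det(C) = 4·24 - 16·(-4) = 96 - (-64) = 160
Since det(C) ≠ 0, rank(C) = 2 and the system is completely controllable.

160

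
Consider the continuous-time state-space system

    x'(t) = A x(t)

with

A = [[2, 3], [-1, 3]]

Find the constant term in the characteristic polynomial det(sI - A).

9

For a 2×2 matrix, det(sI - A) = s^2 - (tr A)s + det A.
tr A = 5, det A = 9.
So p(s) = s^2 - 5s + 9.
The constant term is 9.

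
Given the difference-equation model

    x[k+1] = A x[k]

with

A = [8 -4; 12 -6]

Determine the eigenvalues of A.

det(zI - A) = z^2 - (tr A)z + det A, with tr A = 8 + (-6) = 2 and det A = 8·(-6) - (-4)·12 = -48 - (-48) = 0.
So p(z) = det(zI - A) = z^2 - 2z.
Factor z^2 - 2z: two numbers with sum 2 and product 0 are 2 and 0, so z^2 - 2z = z(z - 2).
Hence p(z) = z (z - 2), with roots 0, 2.

0, 2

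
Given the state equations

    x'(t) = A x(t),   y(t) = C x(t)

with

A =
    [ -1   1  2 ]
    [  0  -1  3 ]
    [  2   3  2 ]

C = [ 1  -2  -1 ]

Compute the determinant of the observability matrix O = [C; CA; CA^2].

CA = [[-3, 0, -6]]
CA^2 = [[-9, -21, -18]]
Observability matrix O = [C; CA; CA^2] = [[1, -2, -1], [-3, 0, -6], [-9, -21, -18]]
Expanding along the first row, det(O) = 1·(0·(-18) - (-6)·(-21)) - (-2)·((-3)·(-18) - (-6)·(-9)) + (-1)·((-3)·(-21) - 0·(-9)) = 1·(-126) - (-2)·0 + (-1)·63 = -189
Since det(O) ≠ 0, rank(O) = 3 and the system is completely observable.

-189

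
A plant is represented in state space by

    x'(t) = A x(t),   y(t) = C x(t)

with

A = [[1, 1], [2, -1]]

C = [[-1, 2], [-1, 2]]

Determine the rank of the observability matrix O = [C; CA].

2

CA = [[3, -3], [3, -3]]
Observability matrix O = [C; CA] = [[-1, 2], [-1, 2], [3, -3], [3, -3]]
Take the 2×2 submatrix of O formed by rows 1, 3: [[-1, 2], [3, -3]]. Its determinant is (-1)·(-3) - 2·3 = 3 - 6 = -3 ≠ 0.
So rank(O) ≥ 2; since O has 2 columns, rank(O) = 2.
rank(O) = 2 = n, so the pair (A, C) is completely observable.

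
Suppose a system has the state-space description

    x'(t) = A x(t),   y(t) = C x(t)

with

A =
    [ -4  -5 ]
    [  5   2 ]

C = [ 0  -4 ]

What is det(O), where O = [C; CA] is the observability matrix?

CA = [[-20, -8]]
Observability matrix O = [C; CA] = [[0, -4], [-20, -8]]
det(O) = 0·(-8) - (-4)·(-20) = 0 - 80 = -80
Since det(O) ≠ 0, rank(O) = 2 and the system is completely observable.

-80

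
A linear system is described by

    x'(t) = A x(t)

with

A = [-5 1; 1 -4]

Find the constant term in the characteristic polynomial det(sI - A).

19

For a 2×2 matrix, det(sI - A) = s^2 - (tr A)s + det A.
tr A = -9, det A = 19.
So p(s) = s^2 + 9s + 19.
The constant term is 19.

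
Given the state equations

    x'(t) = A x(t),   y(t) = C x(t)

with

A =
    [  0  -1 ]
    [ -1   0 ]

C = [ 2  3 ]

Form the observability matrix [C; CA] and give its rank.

CA = [[-3, -2]]
Observability matrix O = [C; CA] = [[2, 3], [-3, -2]]
det(O) = 2·(-2) - 3·(-3) = -4 - (-9) = 5 ≠ 0, so rank(O) = 2.
rank(O) = 2 = n, so the pair (A, C) is completely observable.

2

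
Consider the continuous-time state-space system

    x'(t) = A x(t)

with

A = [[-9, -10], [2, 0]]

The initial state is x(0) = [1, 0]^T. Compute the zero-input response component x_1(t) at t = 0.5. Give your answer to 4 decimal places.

det(sI - A) = s^2 - (tr A)s + det A, with tr A = (-9) + 0 = -9 and det A = (-9)·0 - (-10)·2 = 0 - (-20) = 20.
So p(s) = det(sI - A) = s^2 + 9s + 20.
Factor s^2 + 9s + 20: two numbers with sum -9 and product 20 are -4 and -5, so s^2 + 9s + 20 = (s + 4)(s + 5).
Hence p(s) = (s + 4) (s + 5), with roots -5, -4.
The eigenvalues -5, -4 are distinct and real, so A is diagonalisable and x(t) = e^{At} x(0) = V diag(e^{λ_i t}) V^{-1} x(0), where the columns of V are the eigenvectors.
λ = -5: A - (-5)I = [[-4, -10], [2, 5]]. Row 1 gives (-4)·v1 + (-10)·v2 = 0, so take v_1 = [5, -2]^T.
λ = -4: A - (-4)I = [[-5, -10], [2, 4]]. Row 1 gives (-5)·v1 + (-10)·v2 = 0, so take v_2 = [-2, 1]^T.
V = [v_1 v_2] = [[5, -2], [-2, 1]] has det V = 1, so V^{-1} = adj(V)/det V = [[1, 2], [2, 5]].
Modal coordinates z(0) = V^{-1} x(0): 1·1 + 2·0 = 1; 2·1 + 5·0 = 2; so z(0) = [1, 2]^T.
x_1(t) = Σ_i (v_i)_1 · z_i(0) · e^{λ_i t} (row 1 of V times the modal terms).
x_1(0.5) = 5·1·e^{-5·0.5} + (-2)·2·e^{-4·0.5} = 5·0.082085 + (-4)·0.135335 = -0.1309.

-0.1309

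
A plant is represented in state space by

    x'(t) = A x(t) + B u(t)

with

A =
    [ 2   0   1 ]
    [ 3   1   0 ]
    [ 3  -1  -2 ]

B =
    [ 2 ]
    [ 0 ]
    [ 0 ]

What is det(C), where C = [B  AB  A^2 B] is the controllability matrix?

AB = [[4], [6], [6]]
A^2B = [[14], [18], [-6]]
Controllability matrix C = [B  AB  A^2B] = [[2, 4, 14], [0, 6, 18], [0, 6, -6]]
Expanding along the first row, det(C) = 2·(6·(-6) - 18·6) - 4·(0·(-6) - 18·0) + 14·(0·6 - 6·0) = 2·(-144) - 4·0 + 14·0 = -288
Since det(C) ≠ 0, rank(C) = 3 and the system is completely controllable.

-288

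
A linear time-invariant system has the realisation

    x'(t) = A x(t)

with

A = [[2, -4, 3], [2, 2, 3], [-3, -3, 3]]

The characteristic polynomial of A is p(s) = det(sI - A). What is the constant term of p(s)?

Expand det(sI - A) for the 3×3 matrix.
p(s) = s^3 - 7s^2 + 42s - 90.
(Check: constant term = det(-A) = (-1)^3 det A = -90; coefficient of s^2 = -tr A = -7.)
The constant term is -90.

-90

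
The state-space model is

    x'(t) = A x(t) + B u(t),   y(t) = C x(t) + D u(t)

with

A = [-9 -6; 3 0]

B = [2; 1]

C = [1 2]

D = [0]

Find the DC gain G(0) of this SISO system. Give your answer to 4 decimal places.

1.3333

G(0) = C(-A)^{-1}B + D = -C A^{-1} B + D.
det A = 18, so A^{-1} = (1/18)·adj(A) = [[0, 1/3], [-1/6, -1/2]]
A^{-1} B = [1/3, -5/6]^T
C A^{-1} B = -4/3
G(0) = D - C A^{-1} B = 0 - (-4/3) = 4/3 ≈ 1.3333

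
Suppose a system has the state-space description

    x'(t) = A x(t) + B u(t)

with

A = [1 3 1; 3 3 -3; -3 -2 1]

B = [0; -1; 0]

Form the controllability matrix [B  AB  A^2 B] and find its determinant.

AB = [[-3], [-3], [2]]
A^2B = [[-10], [-24], [17]]
Controllability matrix C = [B  AB  A^2B] = [[0, -3, -10], [-1, -3, -24], [0, 2, 17]]
Expanding along the first row, det(C) = 0·((-3)·17 - (-24)·2) - (-3)·((-1)·17 - (-24)·0) + (-10)·((-1)·2 - (-3)·0) = 0·(-3) - (-3)·(-17) + (-10)·(-2) = -31
Since det(C) ≠ 0, rank(C) = 3 and the system is completely controllable.

-31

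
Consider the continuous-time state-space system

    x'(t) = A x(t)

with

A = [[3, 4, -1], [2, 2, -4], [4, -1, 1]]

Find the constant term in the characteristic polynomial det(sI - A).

68

Expand det(sI - A) for the 3×3 matrix.
p(s) = s^3 - 6s^2 + 3s + 68.
(Check: constant term = det(-A) = (-1)^3 det A = 68; coefficient of s^2 = -tr A = -6.)
The constant term is 68.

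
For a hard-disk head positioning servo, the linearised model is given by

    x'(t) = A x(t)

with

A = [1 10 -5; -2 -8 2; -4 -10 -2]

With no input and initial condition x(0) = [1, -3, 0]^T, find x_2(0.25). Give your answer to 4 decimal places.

0.7128

det(sI - A) = s^3 - (tr A)s^2 + (M11 + M22 + M33)s - det A, where Mii is the 2×2 principal minor of A obtained by deleting row i and column i.
tr A = 1 + (-8) + (-2) = -9; M11 = (-8)·(-2) - 2·(-10) = 16 - (-20) = 36; M22 = 1·(-2) - (-5)·(-4) = -2 - 20 = -22; M33 = 1·(-8) - 10·(-2) = -8 - (-20) = 12; sum of minors = 26.
det A = 1·((-8)·(-2) - 2·(-10)) - 10·((-2)·(-2) - 2·(-4)) + (-5)·((-2)·(-10) - (-8)·(-4)) = 1·36 - 10·12 + (-5)·(-12) = -24.
So p(s) = det(sI - A) = s^3 + 9s^2 + 26s + 24.
Rational-root test: any integer root divides 24. Testing small divisors, s = -2 works: p(-2) = -8 + 36 + (-52) + 24 = 0, so (s + 2) is a factor.
Dividing, p(s) = (s + 2)(s^2 + 7s + 12).
Factor s^2 + 7s + 12: two numbers with sum -7 and product 12 are -3 and -4, so s^2 + 7s + 12 = (s + 3)(s + 4).
Hence p(s) = (s + 2) (s + 3) (s + 4), with roots -4, -3, -2.
The eigenvalues -4, -3, -2 are distinct and real, so A is diagonalisable and x(t) = e^{At} x(0) = V diag(e^{λ_i t}) V^{-1} x(0), where the columns of V are the eigenvectors.
λ = -4: A - (-4)I = [[5, 10, -5], [-2, -4, 2], [-4, -10, 2]]. v must be orthogonal to every row; (row 1) × (row 3) = [-30, 10, -10], so take v_1 = [3, -1, 1]^T.
λ = -3: A - (-3)I = [[4, 10, -5], [-2, -5, 2], [-4, -10, 1]]. v must be orthogonal to every row; (row 1) × (row 2) = [-5, 2, 0], so take v_2 = [5, -2, 0]^T.
λ = -2: A - (-2)I = [[3, 10, -5], [-2, -6, 2], [-4, -10, 0]]. v must be orthogonal to every row; (row 1) × (row 2) = [-10, 4, 2], so take v_3 = [-5, 2, 1]^T.
V = [v_1 v_2 v_3] = [[3, 5, -5], [-1, -2, 2], [1, 0, 1]] has det V = -1, so V^{-1} = adj(V)/det V = [[2, 5, 0], [-3, -8, 1], [-2, -5, 1]].
Modal coordinates z(0) = V^{-1} x(0): 2·1 + 5·(-3) + 0·0 = -13; (-3)·1 + (-8)·(-3) + 1·0 = 21; (-2)·1 + (-5)·(-3) + 1·0 = 13; so z(0) = [-13, 21, 13]^T.
x_2(t) = Σ_i (v_i)_2 · z_i(0) · e^{λ_i t} (row 2 of V times the modal terms).
x_2(0.25) = (-1)·(-13)·e^{-4·0.25} + (-2)·21·e^{-3·0.25} + 2·13·e^{-2·0.25} = 13·0.367879 + (-42)·0.472367 + 26·0.606531 = 0.7128.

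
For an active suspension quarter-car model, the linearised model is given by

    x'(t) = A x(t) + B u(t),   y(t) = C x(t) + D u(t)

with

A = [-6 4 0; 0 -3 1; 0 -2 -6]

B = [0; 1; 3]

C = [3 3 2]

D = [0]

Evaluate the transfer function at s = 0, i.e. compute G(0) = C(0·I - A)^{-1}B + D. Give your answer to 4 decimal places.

G(0) = C(-A)^{-1}B + D = -C A^{-1} B + D.
det A = -120, so A^{-1} = (1/-120)·adj(A) = [[-1/6, -1/5, -1/30], [0, -3/10, -1/20], [0, 1/10, -3/20]]
A^{-1} B = [-3/10, -9/20, -7/20]^T
C A^{-1} B = -59/20
G(0) = D - C A^{-1} B = 0 - (-59/20) = 59/20 ≈ 2.9500

2.9500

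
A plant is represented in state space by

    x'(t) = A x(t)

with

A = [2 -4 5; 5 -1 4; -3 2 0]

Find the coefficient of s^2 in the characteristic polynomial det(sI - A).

-1

Expand det(sI - A) for the 3×3 matrix.
p(s) = s^3 - s^2 + 25s - 67.
(Check: constant term = det(-A) = (-1)^3 det A = -67; coefficient of s^2 = -tr A = -1.)
The coefficient of s^2 is -1.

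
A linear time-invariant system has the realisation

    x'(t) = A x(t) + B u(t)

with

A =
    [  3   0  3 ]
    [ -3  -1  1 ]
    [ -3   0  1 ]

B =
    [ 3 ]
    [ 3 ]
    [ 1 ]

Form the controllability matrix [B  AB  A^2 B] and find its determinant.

AB = [[12], [-11], [-8]]
A^2B = [[12], [-33], [-44]]
Controllability matrix C = [B  AB  A^2B] = [[3, 12, 12], [3, -11, -33], [1, -8, -44]]
Expanding along the first row, det(C) = 3·((-11)·(-44) - (-33)·(-8)) - 12·(3·(-44) - (-33)·1) + 12·(3·(-8) - (-11)·1) = 3·220 - 12·(-99) + 12·(-13) = 1692
Since det(C) ≠ 0, rank(C) = 3 and the system is completely controllable.

1692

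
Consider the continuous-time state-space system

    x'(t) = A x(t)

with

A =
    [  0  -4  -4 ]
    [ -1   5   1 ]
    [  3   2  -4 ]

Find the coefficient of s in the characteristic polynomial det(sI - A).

-14

Expand det(sI - A) for the 3×3 matrix.
p(s) = s^3 - s^2 - 14s - 72.
(Check: constant term = det(-A) = (-1)^3 det A = -72; coefficient of s^2 = -tr A = -1.)
The coefficient of s is -14.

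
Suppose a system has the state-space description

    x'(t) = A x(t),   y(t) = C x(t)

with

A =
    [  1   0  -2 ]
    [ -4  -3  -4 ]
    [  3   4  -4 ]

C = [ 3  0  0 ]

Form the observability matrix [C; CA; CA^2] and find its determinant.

-432

CA = [[3, 0, -6]]
CA^2 = [[-15, -24, 18]]
Observability matrix O = [C; CA; CA^2] = [[3, 0, 0], [3, 0, -6], [-15, -24, 18]]
Expanding along the first row, det(O) = 3·(0·18 - (-6)·(-24)) - 0·(3·18 - (-6)·(-15)) + 0·(3·(-24) - 0·(-15)) = 3·(-144) - 0·(-36) + 0·(-72) = -432
Since det(O) ≠ 0, rank(O) = 3 and the system is completely observable.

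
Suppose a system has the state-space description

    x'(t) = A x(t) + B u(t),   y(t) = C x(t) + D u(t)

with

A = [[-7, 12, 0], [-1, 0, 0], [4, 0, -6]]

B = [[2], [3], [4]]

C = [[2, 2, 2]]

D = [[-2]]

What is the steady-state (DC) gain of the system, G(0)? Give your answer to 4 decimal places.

12.5000

G(0) = C(-A)^{-1}B + D = -C A^{-1} B + D.
det A = -72, so A^{-1} = (1/-72)·adj(A) = [[0, -1, 0], [1/12, -7/12, 0], [0, -2/3, -1/6]]
A^{-1} B = [-3, -19/12, -8/3]^T
C A^{-1} B = -29/2
G(0) = D - C A^{-1} B = -2 - (-29/2) = 25/2 ≈ 12.5000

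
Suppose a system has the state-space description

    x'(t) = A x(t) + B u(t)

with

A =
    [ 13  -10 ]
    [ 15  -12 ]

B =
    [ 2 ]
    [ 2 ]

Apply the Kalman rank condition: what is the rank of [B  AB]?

1

AB = [[6], [6]]
Controllability matrix C = [B  AB] = [[2, 6], [2, 6]]
Every column of C is a scalar multiple of column 1 = [2, 2] (multipliers 1, 3), so the columns span a one-dimensional space.
C ≠ 0, hence rank(C) = 1.
rank(C) = 1 < n = 2, so the pair (A, B) is not completely controllable.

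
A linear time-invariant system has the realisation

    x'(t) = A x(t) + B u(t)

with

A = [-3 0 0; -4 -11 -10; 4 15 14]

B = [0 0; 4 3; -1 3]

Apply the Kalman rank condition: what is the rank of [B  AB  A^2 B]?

AB = [[0, 0], [-34, -63], [46, 87]]
A^2B = [[0, 0], [-86, -177], [134, 273]]
Controllability matrix C = [B  AB  A^2B] = [[0, 0, 0, 0, 0, 0], [4, 3, -34, -63, -86, -177], [-1, 3, 46, 87, 134, 273]]
Row 1 of C is identically zero, so rank(C) ≤ 2.
The 2×2 minor from rows 2, 3, columns 1, 2 is 4·3 - 3·(-1) = 12 - (-3) = 15 ≠ 0, so rank(C) = 2.
rank(C) = 2 < n = 3, so the pair (A, B) is not completely controllable.

2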